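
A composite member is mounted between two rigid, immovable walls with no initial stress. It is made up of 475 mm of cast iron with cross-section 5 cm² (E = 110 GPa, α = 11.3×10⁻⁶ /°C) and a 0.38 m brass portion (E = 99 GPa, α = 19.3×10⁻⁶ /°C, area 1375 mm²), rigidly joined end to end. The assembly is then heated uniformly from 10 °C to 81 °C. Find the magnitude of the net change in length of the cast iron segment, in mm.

|ΔL| ≈ 0.3 mm

If the supports were absent, the total length change would be Σ αᵢΔT Lᵢ = 11.3×10⁻⁶×71×475 + 19.3×10⁻⁶×71×380 = 0.9018 mm.
The rigid supports impose zero overall length change; the single axial force P common to all segments must satisfy P Σ Lᵢ/(AᵢEᵢ) = δ_free.
Σ Lᵢ/(AᵢEᵢ) = 475/(500×110×10³) + 380/(1375×99×10³) = 1.143×10⁻⁵ mm/N.
P = 0.9018 / 1.143×10⁻⁵ = 78910 N = 78.91 kN, compressive.
For the cast iron segment, free thermal change = 11.3×10⁻⁶×71×475 = 0.3811 mm and elastic change from P = 78910×475/(500×110×10³) = 0.6815 mm; these oppose, so the net change is 0.3 mm (segment shortens).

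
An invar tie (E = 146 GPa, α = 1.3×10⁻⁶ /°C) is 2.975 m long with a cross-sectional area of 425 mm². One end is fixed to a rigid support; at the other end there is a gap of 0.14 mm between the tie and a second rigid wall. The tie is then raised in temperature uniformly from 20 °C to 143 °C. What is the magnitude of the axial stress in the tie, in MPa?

Free thermal elongation = αΔT L = 1.3×10⁻⁶ × 123 × 2975 = 0.4757 mm.
After closing the 0.14 mm clearance, 0.4757 − 0.14 = 0.3357 mm of expansion remains to be suppressed by the wall.
So σ = E(δ_free − g)/L = 146×10³ × 0.3357/2975 = 16.47 MPa.

σ ≈ 16.5 MPa (compressive)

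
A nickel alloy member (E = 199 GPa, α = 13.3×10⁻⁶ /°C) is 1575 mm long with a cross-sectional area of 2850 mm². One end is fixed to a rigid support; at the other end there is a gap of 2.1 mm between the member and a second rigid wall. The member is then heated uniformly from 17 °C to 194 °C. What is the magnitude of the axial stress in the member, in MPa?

Free thermal elongation = αΔT L = 13.3×10⁻⁶ × 177 × 1575 = 3.708 mm.
This exceeds the 2.1 mm gap, so the wall pushes back. The portion of expansion that must be recovered elastically is δ_free − gap = 3.708 − 2.1 = 1.608 mm.
So σ = E(δ_free − g)/L = 199×10³ × 1.608/1575 = 203.1 MPa.

σ ≈ 203 MPa (compressive)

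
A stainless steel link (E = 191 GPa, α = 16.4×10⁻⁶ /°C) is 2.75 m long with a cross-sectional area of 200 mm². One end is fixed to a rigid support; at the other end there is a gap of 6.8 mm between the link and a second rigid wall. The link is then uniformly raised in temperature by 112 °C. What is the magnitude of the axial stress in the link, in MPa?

σ ≈ 0 MPa

If the wall were absent the link would grow by αΔT L = 16.4×10⁻⁶ × 112 × 2750 = 5.051 mm.
This is smaller than the 6.8 mm clearance, so the link expands freely without reaching the stop — the stress is zero.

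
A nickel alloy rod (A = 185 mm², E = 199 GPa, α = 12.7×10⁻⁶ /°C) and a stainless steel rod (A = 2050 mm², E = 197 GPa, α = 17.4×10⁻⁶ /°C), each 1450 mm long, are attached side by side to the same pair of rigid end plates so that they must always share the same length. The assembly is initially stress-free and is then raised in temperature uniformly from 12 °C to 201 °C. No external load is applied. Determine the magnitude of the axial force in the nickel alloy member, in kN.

P ≈ 30 kN (tensile in the nickel alloy)

Equilibrium of a rigid end plate with no external load gives equal and opposite internal forces ±P in the two members. Since α_{stainless steel} > α_{nickel alloy}, heating drives the stainless steel into compression and the nickel alloy into tension.
Setting the final lengths equal and cancelling L: (α₁ − α₂)ΔT = P/(A₁E₁) + P/(A₂E₂).
|α₁ − α₂|·ΔT = 4.7×10⁻⁶ × 189 = 0.0008883.
1/(A₁E₁) + 1/(A₂E₂) = 1/(185×199×10³) + 1/(2050×197×10³) = 2.964×10⁻⁸ N⁻¹.
P = 0.0008883 / 2.964×10⁻⁸ = 29970 N = 29.97 kN.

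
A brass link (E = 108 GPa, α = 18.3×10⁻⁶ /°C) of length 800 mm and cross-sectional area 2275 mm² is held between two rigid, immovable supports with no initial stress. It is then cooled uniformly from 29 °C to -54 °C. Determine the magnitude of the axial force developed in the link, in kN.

Full restraint means ε = 0, so the stress is σ = EαΔT = 108×10³ × 18.3×10⁻⁶ × 83 = 164 MPa.
Axial force P = σA = 164 × 2275 = 373200 N = 373.2 kN, tensile.

P ≈ 373 kN (tensile)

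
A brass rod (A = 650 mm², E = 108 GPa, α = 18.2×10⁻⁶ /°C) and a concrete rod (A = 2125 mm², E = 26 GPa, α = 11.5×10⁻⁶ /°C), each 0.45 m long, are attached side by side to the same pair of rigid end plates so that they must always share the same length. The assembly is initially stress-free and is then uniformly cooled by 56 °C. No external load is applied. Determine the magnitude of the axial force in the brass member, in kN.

P ≈ 11.6 kN (tensile in the brass)

Both members must finish at the same length. With the larger α, the brass tends to over-contract; the plates restrain it, putting the brass in tension and the concrete in compression. With no external load the two internal forces are equal and opposite, magnitude P.
Equating the net (thermal + elastic) strains gives |α₁ − α₂|·ΔT = P·[1/(A₁E₁) + 1/(A₂E₂)].
|α₁ − α₂|·ΔT = 6.7×10⁻⁶ × 56 = 0.0003752.
1/(A₁E₁) + 1/(A₂E₂) = 1/(650×108×10³) + 1/(2125×26×10³) = 3.234×10⁻⁸ N⁻¹.
P = 0.0003752 / 3.234×10⁻⁸ = 11600 N = 11.6 kN.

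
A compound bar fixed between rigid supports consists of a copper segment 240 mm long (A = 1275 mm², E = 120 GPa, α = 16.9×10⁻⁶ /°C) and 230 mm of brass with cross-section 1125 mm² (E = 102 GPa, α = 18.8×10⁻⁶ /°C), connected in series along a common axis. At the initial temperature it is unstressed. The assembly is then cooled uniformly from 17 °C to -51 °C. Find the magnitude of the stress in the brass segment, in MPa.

With the walls removed the bar would change length by δ_free = Σ αᵢΔT Lᵢ = 16.9×10⁻⁶×68×240 + 18.8×10⁻⁶×68×230 = 0.5698 mm.
Since the ends are fixed, an axial force P builds up, equal in every segment, with P · Σ Lᵢ/(AᵢEᵢ) = δ_free.
Σ Lᵢ/(AᵢEᵢ) = 240/(1275×120×10³) + 230/(1125×102×10³) = 3.573×10⁻⁶ mm/N.
Hence P = δ_free / Σ(L/AE) = 0.5698/3.573×10⁻⁶ = 159.5 kN (tensile).
σ_{brass} = P / A = 159500 / 1125 = 141.8 MPa.

σ ≈ 142 MPa (tensile)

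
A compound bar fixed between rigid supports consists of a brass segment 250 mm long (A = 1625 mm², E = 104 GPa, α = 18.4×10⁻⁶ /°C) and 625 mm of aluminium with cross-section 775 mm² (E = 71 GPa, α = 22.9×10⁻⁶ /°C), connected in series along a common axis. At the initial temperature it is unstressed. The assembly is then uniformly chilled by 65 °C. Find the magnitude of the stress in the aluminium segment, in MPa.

σ ≈ 124 MPa (tensile)

Free thermal contraction of the whole bar: Σ αᵢΔT Lᵢ = 18.4×10⁻⁶×65×250 + 22.9×10⁻⁶×65×625 = 1.229 mm.
Since the ends are fixed, an axial force P builds up, equal in every segment, with P · Σ Lᵢ/(AᵢEᵢ) = δ_free.
Σ Lᵢ/(AᵢEᵢ) = 250/(1625×104×10³) + 625/(775×71×10³) = 1.284×10⁻⁵ mm/N.
P = 1.229 / 1.284×10⁻⁵ = 95760 N = 95.76 kN, tensile.
σ_{aluminium} = P / A = 95760 / 775 = 123.6 MPa.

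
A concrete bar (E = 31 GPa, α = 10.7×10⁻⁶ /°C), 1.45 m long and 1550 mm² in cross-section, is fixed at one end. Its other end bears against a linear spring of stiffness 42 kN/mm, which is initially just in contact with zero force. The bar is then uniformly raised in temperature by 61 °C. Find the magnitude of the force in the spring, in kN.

Free thermal expansion: δ_free = αΔT L = 10.7×10⁻⁶ × 61 × 1450 = 0.9464 mm.
Let P be the compressive force at the spring. The bar shortens elastically by PL/(AE) and the spring compresses by P/k; together these equal δ_free.
So P = δ_free / [L/(AE) + 1/k] = 0.9464 / [ 1450/(1550×31×10³) + 1/(42×10³) ].
P = 0.9464 / 5.399×10⁻⁵ = 17530 N.

P ≈ 17.5 kN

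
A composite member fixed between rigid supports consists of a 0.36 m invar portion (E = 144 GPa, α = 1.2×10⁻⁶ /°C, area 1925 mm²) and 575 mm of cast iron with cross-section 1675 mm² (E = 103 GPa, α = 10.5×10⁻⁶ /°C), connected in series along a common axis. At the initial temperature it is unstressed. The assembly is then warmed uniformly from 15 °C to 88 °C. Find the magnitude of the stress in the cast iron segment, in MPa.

σ ≈ 60.9 MPa (compressive)

If the supports were absent, the total length change would be Σ αᵢΔT Lᵢ = 1.2×10⁻⁶×73×360 + 10.5×10⁻⁶×73×575 = 0.4723 mm.
Since the ends are fixed, an axial force P builds up, equal in every segment, with P · Σ Lᵢ/(AᵢEᵢ) = δ_free.
Σ Lᵢ/(AᵢEᵢ) = 360/(1925×144×10³) + 575/(1675×103×10³) = 4.632×10⁻⁶ mm/N.
P = 0.4723 / 4.632×10⁻⁶ = 102000 N = 102 kN, compressive.
σ_{cast iron} = P / A = 102000 / 1675 = 60.88 MPa.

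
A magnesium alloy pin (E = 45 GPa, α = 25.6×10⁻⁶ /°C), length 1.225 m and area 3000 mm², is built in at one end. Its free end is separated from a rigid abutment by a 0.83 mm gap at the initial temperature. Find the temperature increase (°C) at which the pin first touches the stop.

ΔT ≈ 26.5 °C

Contact occurs when the free expansion equals the gap: αΔT L = 0.83 mm.
So ΔT = g/(αL) = 0.83/(25.6×10⁻⁶ × 1225) = 26.47 °C.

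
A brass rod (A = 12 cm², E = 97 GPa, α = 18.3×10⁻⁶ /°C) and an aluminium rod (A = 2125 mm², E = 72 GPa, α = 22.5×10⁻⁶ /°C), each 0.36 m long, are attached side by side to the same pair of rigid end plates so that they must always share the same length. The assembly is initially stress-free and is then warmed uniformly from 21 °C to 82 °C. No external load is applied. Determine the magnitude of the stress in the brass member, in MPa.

σ ≈ 14.1 MPa (tensile)

Both members must finish at the same length. With the larger α, the aluminium tends to over-expand; the plates restrain it, putting the aluminium in compression and the brass in tension. With no external load the two internal forces are equal and opposite, magnitude P.
Compatibility of the two members (thermal + elastic change equal): (α₁ − α₂)ΔT = P·[1/(A₁E₁) + 1/(A₂E₂)].
|α₁ − α₂|·ΔT = 4.2×10⁻⁶ × 61 = 0.0002562.
1/(A₁E₁) + 1/(A₂E₂) = 1/(1200×97×10³) + 1/(2125×72×10³) = 1.513×10⁻⁸ N⁻¹.
P = 0.0002562 / 1.513×10⁻⁸ = 16940 N = 16.94 kN.
σ_{brass} = P/A₁ = 16940/1200 = 14.11 MPa, tensile.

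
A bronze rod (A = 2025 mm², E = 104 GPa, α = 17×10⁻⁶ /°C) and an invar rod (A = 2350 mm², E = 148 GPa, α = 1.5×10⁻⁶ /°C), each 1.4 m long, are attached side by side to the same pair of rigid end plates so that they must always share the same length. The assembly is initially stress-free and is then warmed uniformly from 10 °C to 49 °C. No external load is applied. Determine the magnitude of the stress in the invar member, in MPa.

σ ≈ 33.7 MPa (tensile)

Equilibrium of a rigid end plate with no external load gives equal and opposite internal forces ±P in the two members. Since α_{bronze} > α_{invar}, heating drives the bronze into compression and the invar into tension.
Compatibility of the two members (thermal + elastic change equal): (α₁ − α₂)ΔT = P·[1/(A₁E₁) + 1/(A₂E₂)].
|α₁ − α₂|·ΔT = 15.5×10⁻⁶ × 39 = 0.0006045.
1/(A₁E₁) + 1/(A₂E₂) = 1/(2025×104×10³) + 1/(2350×148×10³) = 7.624×10⁻⁹ N⁻¹.
So P = 0.0006045 / 7.624×10⁻⁹ = 79.29 kN.
σ_{invar} = P/A₂ = 79290/2350 = 33.74 MPa, tensile.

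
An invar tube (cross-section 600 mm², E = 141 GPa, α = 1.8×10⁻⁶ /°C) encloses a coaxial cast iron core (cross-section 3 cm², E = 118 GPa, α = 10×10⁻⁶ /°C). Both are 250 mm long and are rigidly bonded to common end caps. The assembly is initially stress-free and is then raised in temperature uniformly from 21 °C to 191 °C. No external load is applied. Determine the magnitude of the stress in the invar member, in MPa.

The cast iron has the larger α, so on heating it would change length more than the invar if both were free. The rigid plates force a common final length, so the cast iron is put into compression and the invar into tension, with equal and opposite forces P (no external load).
Compatibility of the two members (thermal + elastic change equal): (α₁ − α₂)ΔT = P·[1/(A₁E₁) + 1/(A₂E₂)].
|α₁ − α₂|·ΔT = 8.2×10⁻⁶ × 170 = 0.001394.
1/(A₁E₁) + 1/(A₂E₂) = 1/(600×141×10³) + 1/(300×118×10³) = 4.007×10⁻⁸ N⁻¹.
P = 0.001394 / 4.007×10⁻⁸ = 34790 N = 34.79 kN.
σ_{invar} = P/A₁ = 34790/600 = 57.98 MPa, tensile.

σ ≈ 58 MPa (tensile)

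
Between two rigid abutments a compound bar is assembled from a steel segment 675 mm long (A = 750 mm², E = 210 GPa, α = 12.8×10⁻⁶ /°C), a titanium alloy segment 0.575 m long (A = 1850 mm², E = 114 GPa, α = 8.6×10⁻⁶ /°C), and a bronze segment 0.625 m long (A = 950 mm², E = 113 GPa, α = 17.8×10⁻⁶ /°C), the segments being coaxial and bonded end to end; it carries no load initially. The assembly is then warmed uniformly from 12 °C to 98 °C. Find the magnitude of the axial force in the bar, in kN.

With the walls removed the bar would change length by δ_free = Σ αᵢΔT Lᵢ = 12.8×10⁻⁶×86×675 + 8.6×10⁻⁶×86×575 + 17.8×10⁻⁶×86×625 = 2.125 mm.
The walls prevent any net length change, so an axial force P (same in every segment) develops. Compatibility: P · Σ Lᵢ/(AᵢEᵢ) = δ_free.
Σ Lᵢ/(AᵢEᵢ) = 675/(750×210×10³) + 575/(1850×114×10³) + 625/(950×113×10³) = 1.283×10⁻⁵ mm/N.
So P = 2.125 / 1.283×10⁻⁵ = 165.6 kN, compressive.

P ≈ 166 kN (compressive)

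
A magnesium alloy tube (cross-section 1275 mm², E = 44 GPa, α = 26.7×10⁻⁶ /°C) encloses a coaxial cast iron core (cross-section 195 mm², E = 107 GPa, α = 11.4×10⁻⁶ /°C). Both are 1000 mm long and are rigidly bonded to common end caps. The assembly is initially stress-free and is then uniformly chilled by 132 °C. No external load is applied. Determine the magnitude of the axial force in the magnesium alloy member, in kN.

Equilibrium of a rigid end plate with no external load gives equal and opposite internal forces ±P in the two members. Since α_{magnesium alloy} > α_{cast iron}, cooling drives the magnesium alloy into tension and the cast iron into compression.
Setting the final lengths equal and cancelling L: (α₁ − α₂)ΔT = P/(A₁E₁) + P/(A₂E₂).
|α₁ − α₂|·ΔT = 15.3×10⁻⁶ × 132 = 0.00202.
1/(A₁E₁) + 1/(A₂E₂) = 1/(1275×44×10³) + 1/(195×107×10³) = 6.575×10⁻⁸ N⁻¹.
So P = 0.00202 / 6.575×10⁻⁸ = 30.72 kN.

P ≈ 30.7 kN (tensile in the magnesium alloy)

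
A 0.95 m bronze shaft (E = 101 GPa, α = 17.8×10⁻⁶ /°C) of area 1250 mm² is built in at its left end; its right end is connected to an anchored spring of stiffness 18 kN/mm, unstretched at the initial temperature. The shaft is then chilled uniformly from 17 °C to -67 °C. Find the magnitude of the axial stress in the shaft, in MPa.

σ ≈ 18 MPa (tensile)

Free thermal contraction: δ_free = αΔT L = 17.8×10⁻⁶ × 84 × 950 = 1.42 mm.
Let P be the tensile force in the spring. The shaft extends elastically by PL/(AE) and the spring stretches by P/k; together these equal δ_free.
P [ L/(AE) + 1/k ] = δ_free → P [ 950/(1250×101×10³) + 1/(18×10³) ] = 1.42.
P = 1.42 / 6.308×10⁻⁵ = 22520 N.
σ = P/A = 22520/1250 = 18.01 MPa.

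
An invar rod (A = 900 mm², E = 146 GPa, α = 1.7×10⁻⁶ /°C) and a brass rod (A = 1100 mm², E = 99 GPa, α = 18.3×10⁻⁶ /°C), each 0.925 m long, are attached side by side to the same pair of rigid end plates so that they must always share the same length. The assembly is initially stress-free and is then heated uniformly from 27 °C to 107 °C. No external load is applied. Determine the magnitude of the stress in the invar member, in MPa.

σ ≈ 87.9 MPa (tensile)

Equilibrium of a rigid end plate with no external load gives equal and opposite internal forces ±P in the two members. Since α_{brass} > α_{invar}, heating drives the brass into compression and the invar into tension.
Equating the net (thermal + elastic) strains gives |α₁ − α₂|·ΔT = P·[1/(A₁E₁) + 1/(A₂E₂)].
|α₁ − α₂|·ΔT = 16.6×10⁻⁶ × 80 = 0.001328.
1/(A₁E₁) + 1/(A₂E₂) = 1/(900×146×10³) + 1/(1100×99×10³) = 1.679×10⁻⁸ N⁻¹.
P = 0.001328 / 1.679×10⁻⁸ = 79080 N = 79.08 kN.
σ_{invar} = P/A₁ = 79080/900 = 87.87 MPa, tensile.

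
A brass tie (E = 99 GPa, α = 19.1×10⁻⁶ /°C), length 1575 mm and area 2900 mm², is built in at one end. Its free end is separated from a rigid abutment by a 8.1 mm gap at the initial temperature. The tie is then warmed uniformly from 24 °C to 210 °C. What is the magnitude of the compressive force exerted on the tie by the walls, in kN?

P ≈ 0 kN

Free thermal elongation = αΔT L = 19.1×10⁻⁶ × 186 × 1575 = 5.595 mm.
This is smaller than the 8.1 mm clearance, so the tie expands freely without reaching the stop — the stress is zero.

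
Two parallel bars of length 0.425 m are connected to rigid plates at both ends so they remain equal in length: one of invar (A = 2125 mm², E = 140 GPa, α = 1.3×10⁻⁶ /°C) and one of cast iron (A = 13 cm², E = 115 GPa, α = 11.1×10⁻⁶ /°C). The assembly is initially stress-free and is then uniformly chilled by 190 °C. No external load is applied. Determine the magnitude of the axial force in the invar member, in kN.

Both members must finish at the same length. With the larger α, the cast iron tends to over-contract; the plates restrain it, putting the cast iron in tension and the invar in compression. With no external load the two internal forces are equal and opposite, magnitude P.
Compatibility of the two members (thermal + elastic change equal): (α₁ − α₂)ΔT = P·[1/(A₁E₁) + 1/(A₂E₂)].
|α₁ − α₂|·ΔT = 9.8×10⁻⁶ × 190 = 0.001862.
1/(A₁E₁) + 1/(A₂E₂) = 1/(2125×140×10³) + 1/(1300×115×10³) = 1.005×10⁻⁸ N⁻¹.
P = 0.001862 / 1.005×10⁻⁸ = 185300 N = 185.3 kN.

P ≈ 185 kN (compressive in the invar)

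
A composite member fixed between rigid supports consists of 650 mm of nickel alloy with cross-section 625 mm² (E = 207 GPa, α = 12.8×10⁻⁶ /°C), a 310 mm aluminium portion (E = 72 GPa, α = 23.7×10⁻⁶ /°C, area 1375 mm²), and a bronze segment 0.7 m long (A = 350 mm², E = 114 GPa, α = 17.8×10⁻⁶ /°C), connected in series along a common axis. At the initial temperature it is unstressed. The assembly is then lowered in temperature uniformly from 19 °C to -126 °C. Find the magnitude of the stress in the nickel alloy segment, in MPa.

With the walls removed the bar would change length by δ_free = Σ αᵢΔT Lᵢ = 12.8×10⁻⁶×145×650 + 23.7×10⁻⁶×145×310 + 17.8×10⁻⁶×145×700 = 4.078 mm.
The walls prevent any net length change, so an axial force P (same in every segment) develops. Compatibility: P · Σ Lᵢ/(AᵢEᵢ) = δ_free.
The series flexibility is Σ Lᵢ/(AᵢEᵢ) = 650/(625×207×10³) + 310/(1375×72×10³) + 700/(350×114×10³) = 2.57×10⁻⁵ mm/N.
Hence P = δ_free / Σ(L/AE) = 4.078/2.57×10⁻⁵ = 158.7 kN (tensile).
σ_{nickel alloy} = P / A = 158700 / 625 = 253.9 MPa.

σ ≈ 254 MPa (tensile)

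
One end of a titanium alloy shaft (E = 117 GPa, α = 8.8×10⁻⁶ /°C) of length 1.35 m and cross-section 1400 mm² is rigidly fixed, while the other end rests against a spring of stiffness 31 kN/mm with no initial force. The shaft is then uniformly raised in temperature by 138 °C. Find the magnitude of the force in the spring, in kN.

P ≈ 40.5 kN

If the spring were absent the shaft would lengthen by αΔT L = 8.8×10⁻⁶ × 138 × 1350 = 1.639 mm.
Let P be the compressive force at the spring. The shaft shortens elastically by PL/(AE) and the spring compresses by P/k; together these equal δ_free.
P [ L/(AE) + 1/k ] = δ_free → P [ 1350/(1400×117×10³) + 1/(31×10³) ] = 1.639.
P = 1.639 / 4.05×10⁻⁵ = 40480 N.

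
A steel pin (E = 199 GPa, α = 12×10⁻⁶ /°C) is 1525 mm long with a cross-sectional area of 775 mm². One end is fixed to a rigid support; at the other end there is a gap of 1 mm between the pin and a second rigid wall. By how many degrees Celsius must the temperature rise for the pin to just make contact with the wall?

ΔT ≈ 54.6 °C

Contact occurs when the free expansion equals the gap: αΔT L = 1 mm.
So ΔT = g/(αL) = 1/(12×10⁻⁶ × 1525) = 54.64 °C.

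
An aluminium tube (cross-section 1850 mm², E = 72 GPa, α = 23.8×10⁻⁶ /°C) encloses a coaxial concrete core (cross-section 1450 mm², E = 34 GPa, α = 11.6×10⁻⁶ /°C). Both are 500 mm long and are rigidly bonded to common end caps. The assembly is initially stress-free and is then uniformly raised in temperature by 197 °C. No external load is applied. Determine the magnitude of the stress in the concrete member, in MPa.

σ ≈ 59.6 MPa (tensile)

The aluminium has the larger α, so on heating it would change length more than the concrete if both were free. The rigid plates force a common final length, so the aluminium is put into compression and the concrete into tension, with equal and opposite forces P (no external load).
Setting the final lengths equal and cancelling L: (α₁ − α₂)ΔT = P/(A₁E₁) + P/(A₂E₂).
|α₁ − α₂|·ΔT = 12.2×10⁻⁶ × 197 = 0.002403.
1/(A₁E₁) + 1/(A₂E₂) = 1/(1850×72×10³) + 1/(1450×34×10³) = 2.779×10⁻⁸ N⁻¹.
P = 0.002403 / 2.779×10⁻⁸ = 86480 N = 86.48 kN.
σ_{concrete} = P/A₂ = 86480/1450 = 59.64 MPa, tensile.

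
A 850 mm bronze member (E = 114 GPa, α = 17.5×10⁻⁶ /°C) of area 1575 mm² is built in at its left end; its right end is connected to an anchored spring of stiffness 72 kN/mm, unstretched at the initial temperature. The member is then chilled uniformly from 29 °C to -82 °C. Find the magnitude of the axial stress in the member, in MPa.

σ ≈ 56.3 MPa (tensile)

Free thermal contraction: δ_free = αΔT L = 17.5×10⁻⁶ × 111 × 850 = 1.651 mm.
Let P be the tensile force in the spring. The member extends elastically by PL/(AE) and the spring stretches by P/k; together these equal δ_free.
P [ L/(AE) + 1/k ] = δ_free → P [ 850/(1575×114×10³) + 1/(72×10³) ] = 1.651.
P = 1.651 / 1.862×10⁻⁵ = 88660 N.
σ = P/A = 88660/1575 = 56.29 MPa.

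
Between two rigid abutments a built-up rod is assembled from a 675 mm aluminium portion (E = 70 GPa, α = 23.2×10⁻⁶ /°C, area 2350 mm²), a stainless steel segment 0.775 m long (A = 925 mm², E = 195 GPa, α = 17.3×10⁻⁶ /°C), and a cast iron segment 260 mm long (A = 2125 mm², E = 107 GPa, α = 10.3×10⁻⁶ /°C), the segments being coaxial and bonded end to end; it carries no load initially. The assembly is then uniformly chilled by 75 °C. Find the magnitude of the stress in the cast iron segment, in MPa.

Free thermal contraction of the whole bar: Σ αᵢΔT Lᵢ = 23.2×10⁻⁶×75×675 + 17.3×10⁻⁶×75×775 + 10.3×10⁻⁶×75×260 = 2.381 mm.
The walls prevent any net length change, so an axial force P (same in every segment) develops. Compatibility: P · Σ Lᵢ/(AᵢEᵢ) = δ_free.
The series flexibility is Σ Lᵢ/(AᵢEᵢ) = 675/(2350×70×10³) + 775/(925×195×10³) + 260/(2125×107×10³) = 9.543×10⁻⁶ mm/N.
P = 2.381 / 9.543×10⁻⁶ = 249500 N = 249.5 kN, tensile.
σ_{cast iron} = P / A = 249500 / 2125 = 117.4 MPa.

σ ≈ 117 MPa (tensile)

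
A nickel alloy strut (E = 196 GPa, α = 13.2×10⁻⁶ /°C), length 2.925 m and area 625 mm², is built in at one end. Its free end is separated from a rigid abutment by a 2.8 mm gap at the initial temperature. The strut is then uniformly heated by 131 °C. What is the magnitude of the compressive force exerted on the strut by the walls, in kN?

P ≈ 94.6 kN

Unrestrained expansion: δ_free = αΔT L = 13.2×10⁻⁶ × 131 × 2925 = 5.058 mm.
After closing the 2.8 mm clearance, 5.058 − 2.8 = 2.258 mm of expansion remains to be suppressed by the wall.
Compatibility: PL/(AE) = 2.258 mm, so σ = P/A = E × (2.258/2925) = 151.3 MPa.
Force on the wall = σA = 151.3 × 625 mm² = 94.56 kN.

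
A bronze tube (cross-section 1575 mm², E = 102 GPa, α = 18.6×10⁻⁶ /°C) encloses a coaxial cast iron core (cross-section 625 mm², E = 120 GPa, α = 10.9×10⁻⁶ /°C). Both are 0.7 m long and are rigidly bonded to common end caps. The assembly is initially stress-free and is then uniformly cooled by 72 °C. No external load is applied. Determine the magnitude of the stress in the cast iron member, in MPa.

The bronze has the larger α, so on cooling it would change length more than the cast iron if both were free. The rigid plates force a common final length, so the bronze is put into tension and the cast iron into compression, with equal and opposite forces P (no external load).
Compatibility of the two members (thermal + elastic change equal): (α₁ − α₂)ΔT = P·[1/(A₁E₁) + 1/(A₂E₂)].
|α₁ − α₂|·ΔT = 7.7×10⁻⁶ × 72 = 0.0005544.
1/(A₁E₁) + 1/(A₂E₂) = 1/(1575×102×10³) + 1/(625×120×10³) = 1.956×10⁻⁸ N⁻¹.
So P = 0.0005544 / 1.956×10⁻⁸ = 28.35 kN.
σ_{cast iron} = P/A₂ = 28350/625 = 45.35 MPa, compressive.

σ ≈ 45.4 MPa (compressive)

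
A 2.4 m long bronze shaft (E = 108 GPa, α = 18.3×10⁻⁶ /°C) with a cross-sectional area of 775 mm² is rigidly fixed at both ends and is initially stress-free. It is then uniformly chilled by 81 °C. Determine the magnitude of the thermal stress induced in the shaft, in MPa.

σ ≈ 160 MPa (tensile)

Because both ends are immovable the net strain is zero, and the suppressed thermal strain is αΔT = 18.3×10⁻⁶ × 81 = 1482.3×10⁻⁶.
The stress required to suppress this strain is σ = Eε = 108×10³ × 1482.3×10⁻⁶ = 160.1 MPa, tensile since the shaft is trying to contract.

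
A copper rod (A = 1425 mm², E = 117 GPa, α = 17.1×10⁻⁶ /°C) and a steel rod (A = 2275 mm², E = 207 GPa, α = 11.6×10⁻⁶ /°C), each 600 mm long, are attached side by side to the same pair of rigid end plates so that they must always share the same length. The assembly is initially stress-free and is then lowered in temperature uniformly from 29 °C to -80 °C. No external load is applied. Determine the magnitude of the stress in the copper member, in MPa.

Equilibrium of a rigid end plate with no external load gives equal and opposite internal forces ±P in the two members. Since α_{copper} > α_{steel}, cooling drives the copper into tension and the steel into compression.
Setting the final lengths equal and cancelling L: (α₁ − α₂)ΔT = P/(A₁E₁) + P/(A₂E₂).
|α₁ − α₂|·ΔT = 5.5×10⁻⁶ × 109 = 0.0005995.
1/(A₁E₁) + 1/(A₂E₂) = 1/(1425×117×10³) + 1/(2275×207×10³) = 8.121×10⁻⁹ N⁻¹.
So P = 0.0005995 / 8.121×10⁻⁹ = 73.82 kN.
σ_{copper} = P/A₁ = 73820/1425 = 51.8 MPa, tensile.

σ ≈ 51.8 MPa (tensile)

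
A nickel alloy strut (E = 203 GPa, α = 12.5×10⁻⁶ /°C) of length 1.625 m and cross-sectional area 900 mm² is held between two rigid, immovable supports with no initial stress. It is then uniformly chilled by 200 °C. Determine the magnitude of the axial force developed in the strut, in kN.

Full restraint means ε = 0, so the stress is σ = EαΔT = 203×10³ × 12.5×10⁻⁶ × 200 = 507.5 MPa.
Axial force P = σA = 507.5 × 900 = 456800 N = 456.8 kN, tensile.

P ≈ 457 kN (tensile)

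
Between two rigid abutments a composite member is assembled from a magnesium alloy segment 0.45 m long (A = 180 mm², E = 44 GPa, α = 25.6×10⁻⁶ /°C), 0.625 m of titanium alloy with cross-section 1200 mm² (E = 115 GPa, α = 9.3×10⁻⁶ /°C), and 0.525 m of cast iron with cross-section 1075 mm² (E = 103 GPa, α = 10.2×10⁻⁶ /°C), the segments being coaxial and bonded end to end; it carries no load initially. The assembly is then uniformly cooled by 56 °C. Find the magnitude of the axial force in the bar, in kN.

With the walls removed the bar would change length by δ_free = Σ αᵢΔT Lᵢ = 25.6×10⁻⁶×56×450 + 9.3×10⁻⁶×56×625 + 10.2×10⁻⁶×56×525 = 1.27 mm.
The rigid supports impose zero overall length change; the single axial force P common to all segments must satisfy P Σ Lᵢ/(AᵢEᵢ) = δ_free.
Σ Lᵢ/(AᵢEᵢ) = 450/(180×44×10³) + 625/(1200×115×10³) + 525/(1075×103×10³) = 6.609×10⁻⁵ mm/N.
So P = 1.27 / 6.609×10⁻⁵ = 19.22 kN, tensile.

P ≈ 19.2 kN (tensile)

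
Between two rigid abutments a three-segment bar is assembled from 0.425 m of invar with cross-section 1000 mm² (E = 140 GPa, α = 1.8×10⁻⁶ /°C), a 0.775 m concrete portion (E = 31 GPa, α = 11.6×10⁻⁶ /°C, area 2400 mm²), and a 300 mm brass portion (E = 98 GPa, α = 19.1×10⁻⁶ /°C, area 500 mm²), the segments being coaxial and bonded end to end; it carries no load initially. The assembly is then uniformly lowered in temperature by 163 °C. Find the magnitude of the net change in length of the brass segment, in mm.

Free thermal contraction of the whole bar: Σ αᵢΔT Lᵢ = 1.8×10⁻⁶×163×425 + 11.6×10⁻⁶×163×775 + 19.1×10⁻⁶×163×300 = 2.524 mm.
The rigid supports impose zero overall length change; the single axial force P common to all segments must satisfy P Σ Lᵢ/(AᵢEᵢ) = δ_free.
The series flexibility is Σ Lᵢ/(AᵢEᵢ) = 425/(1000×140×10³) + 775/(2400×31×10³) + 300/(500×98×10³) = 1.957×10⁻⁵ mm/N.
So P = 2.524 / 1.957×10⁻⁵ = 128.9 kN, tensile.
For the brass segment, free thermal change = 19.1×10⁻⁶×163×300 = 0.934 mm and elastic change from P = 128900×300/(500×98×10³) = 0.7895 mm; these oppose, so the net change is 0.145 mm (segment shortens).

|ΔL| ≈ 0.145 mm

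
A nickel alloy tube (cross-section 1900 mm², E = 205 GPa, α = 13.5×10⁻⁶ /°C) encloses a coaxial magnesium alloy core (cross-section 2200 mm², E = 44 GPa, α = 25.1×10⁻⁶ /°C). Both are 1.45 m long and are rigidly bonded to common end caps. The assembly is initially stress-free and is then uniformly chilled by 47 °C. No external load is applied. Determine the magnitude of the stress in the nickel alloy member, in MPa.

σ ≈ 22.2 MPa (compressive)

The magnesium alloy has the larger α, so on cooling it would change length more than the nickel alloy if both were free. The rigid plates force a common final length, so the magnesium alloy is put into tension and the nickel alloy into compression, with equal and opposite forces P (no external load).
Compatibility of the two members (thermal + elastic change equal): (α₁ − α₂)ΔT = P·[1/(A₁E₁) + 1/(A₂E₂)].
|α₁ − α₂|·ΔT = 11.6×10⁻⁶ × 47 = 0.0005452.
1/(A₁E₁) + 1/(A₂E₂) = 1/(1900×205×10³) + 1/(2200×44×10³) = 1.29×10⁻⁸ N⁻¹.
So P = 0.0005452 / 1.29×10⁻⁸ = 42.27 kN.
σ_{nickel alloy} = P/A₁ = 42270/1900 = 22.25 MPa, compressive.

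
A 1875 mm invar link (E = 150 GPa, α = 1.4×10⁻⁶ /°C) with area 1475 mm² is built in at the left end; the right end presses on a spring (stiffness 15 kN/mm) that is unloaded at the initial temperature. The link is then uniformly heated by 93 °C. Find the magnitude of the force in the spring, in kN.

If the spring were absent the link would lengthen by αΔT L = 1.4×10⁻⁶ × 93 × 1875 = 0.2441 mm.
With a force P in the spring, the elastic change of the link is PL/(AE) and that of the spring is P/k; compatibility requires their sum to equal δ_free.
P [ L/(AE) + 1/k ] = δ_free → P [ 1875/(1475×150×10³) + 1/(15×10³) ] = 0.2441.
P = 0.2441 / 7.514×10⁻⁵ = 3249 N.

P ≈ 3.25 kN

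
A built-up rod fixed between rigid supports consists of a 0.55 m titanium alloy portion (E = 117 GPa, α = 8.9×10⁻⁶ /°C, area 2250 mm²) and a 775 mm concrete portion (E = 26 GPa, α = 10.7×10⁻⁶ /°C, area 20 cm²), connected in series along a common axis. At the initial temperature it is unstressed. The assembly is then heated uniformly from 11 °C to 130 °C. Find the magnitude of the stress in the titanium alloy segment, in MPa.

σ ≈ 41 MPa (compressive)

Free thermal expansion of the whole bar: Σ αᵢΔT Lᵢ = 8.9×10⁻⁶×119×550 + 10.7×10⁻⁶×119×775 = 1.569 mm.
The walls prevent any net length change, so an axial force P (same in every segment) develops. Compatibility: P · Σ Lᵢ/(AᵢEᵢ) = δ_free.
The series flexibility is Σ Lᵢ/(AᵢEᵢ) = 550/(2250×117×10³) + 775/(2000×26×10³) = 1.699×10⁻⁵ mm/N.
So P = 1.569 / 1.699×10⁻⁵ = 92.35 kN, compressive.
σ_{titanium alloy} = P / A = 92350 / 2250 = 41.04 MPa.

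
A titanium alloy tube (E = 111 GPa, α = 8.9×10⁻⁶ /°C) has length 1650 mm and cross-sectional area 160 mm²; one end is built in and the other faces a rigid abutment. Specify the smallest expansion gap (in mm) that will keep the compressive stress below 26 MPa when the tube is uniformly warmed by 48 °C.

With no wall the tube would lengthen by αΔT L = 8.9×10⁻⁶ × 48 × 1650 = 0.7049 mm.
A stress of 26 MPa corresponds to the wall pushing the tube back by σL/E = 26×1650/(111×10³) = 0.3865 mm.
So the gap has to take up the difference, g_min = δ_free − σL/E = 0.7049 − 0.3865 = 0.3184 mm.

g ≈ 0.318 mm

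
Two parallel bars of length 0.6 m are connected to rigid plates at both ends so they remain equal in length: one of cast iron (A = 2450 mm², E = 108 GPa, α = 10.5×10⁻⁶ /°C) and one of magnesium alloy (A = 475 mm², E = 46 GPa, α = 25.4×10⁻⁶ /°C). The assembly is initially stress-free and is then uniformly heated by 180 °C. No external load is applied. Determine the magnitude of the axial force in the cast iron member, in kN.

P ≈ 54.1 kN (tensile in the cast iron)

Both members must finish at the same length. With the larger α, the magnesium alloy tends to over-expand; the plates restrain it, putting the magnesium alloy in compression and the cast iron in tension. With no external load the two internal forces are equal and opposite, magnitude P.
Equating the net (thermal + elastic) strains gives |α₁ − α₂|·ΔT = P·[1/(A₁E₁) + 1/(A₂E₂)].
|α₁ − α₂|·ΔT = 14.9×10⁻⁶ × 180 = 0.002682.
1/(A₁E₁) + 1/(A₂E₂) = 1/(2450×108×10³) + 1/(475×46×10³) = 4.955×10⁻⁸ N⁻¹.
P = 0.002682 / 4.955×10⁻⁸ = 54130 N = 54.13 kN.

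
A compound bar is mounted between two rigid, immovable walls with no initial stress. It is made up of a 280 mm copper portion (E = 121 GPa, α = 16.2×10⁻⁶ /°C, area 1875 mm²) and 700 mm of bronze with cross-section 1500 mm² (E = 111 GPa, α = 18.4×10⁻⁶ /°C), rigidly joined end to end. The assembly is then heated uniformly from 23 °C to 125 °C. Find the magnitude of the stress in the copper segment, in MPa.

If the supports were absent, the total length change would be Σ αᵢΔT Lᵢ = 16.2×10⁻⁶×102×280 + 18.4×10⁻⁶×102×700 = 1.776 mm.
Since the ends are fixed, an axial force P builds up, equal in every segment, with P · Σ Lᵢ/(AᵢEᵢ) = δ_free.
Σ Lᵢ/(AᵢEᵢ) = 280/(1875×121×10³) + 700/(1500×111×10³) = 5.438×10⁻⁶ mm/N.
So P = 1.776 / 5.438×10⁻⁶ = 326.6 kN, compressive.
σ_{copper} = P / A = 326600 / 1875 = 174.2 MPa.

σ ≈ 174 MPa (compressive)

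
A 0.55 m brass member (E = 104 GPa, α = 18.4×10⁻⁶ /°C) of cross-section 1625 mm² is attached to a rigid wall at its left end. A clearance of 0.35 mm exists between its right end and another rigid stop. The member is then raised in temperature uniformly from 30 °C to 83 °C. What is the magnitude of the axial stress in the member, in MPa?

If the wall were absent the member would grow by αΔT L = 18.4×10⁻⁶ × 53 × 550 = 0.5364 mm.
The gap closes (δ_free > 0.35 mm) and the wall then resists a further 0.5364 − 0.35 = 0.1864 mm of expansion.
That suppressed elongation corresponds to σ = E·Δ/L = 104×10³ × 0.1864/550 = 35.24 MPa.

σ ≈ 35.2 MPa (compressive)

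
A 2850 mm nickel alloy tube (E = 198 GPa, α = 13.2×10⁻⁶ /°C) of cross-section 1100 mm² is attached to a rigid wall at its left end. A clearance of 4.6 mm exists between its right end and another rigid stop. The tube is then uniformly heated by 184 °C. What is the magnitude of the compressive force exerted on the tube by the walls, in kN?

P ≈ 177 kN

Free thermal elongation = αΔT L = 13.2×10⁻⁶ × 184 × 2850 = 6.922 mm.
This exceeds the 4.6 mm gap, so the wall pushes back. The portion of expansion that must be recovered elastically is δ_free − gap = 6.922 − 4.6 = 2.322 mm.
Compatibility: PL/(AE) = 2.322 mm, so σ = P/A = E × (2.322/2850) = 161.3 MPa.
P = σA = 161.3 × 1100 = 177.5 kN.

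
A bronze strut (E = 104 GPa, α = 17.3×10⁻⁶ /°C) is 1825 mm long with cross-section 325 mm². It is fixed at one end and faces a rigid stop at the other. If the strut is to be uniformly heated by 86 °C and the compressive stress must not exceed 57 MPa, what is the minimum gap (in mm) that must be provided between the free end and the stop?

g ≈ 1.71 mm

With no wall the strut would lengthen by αΔT L = 17.3×10⁻⁶ × 86 × 1825 = 2.715 mm.
At the allowable stress the elastic shortening the wall may impose is σL/E = 57 × 1825 / (104×10³) = 1 mm.
The gap must absorb the remainder: g_min = 2.715 − 1 = 1.715 mm.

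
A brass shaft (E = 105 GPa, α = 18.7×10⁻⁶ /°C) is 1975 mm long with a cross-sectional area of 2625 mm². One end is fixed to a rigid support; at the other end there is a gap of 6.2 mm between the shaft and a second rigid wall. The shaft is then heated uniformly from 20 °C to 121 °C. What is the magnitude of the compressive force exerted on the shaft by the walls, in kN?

P ≈ 0 kN

Free thermal elongation = αΔT L = 18.7×10⁻⁶ × 101 × 1975 = 3.73 mm.
This is smaller than the 6.2 mm clearance, so the shaft expands freely without reaching the stop — the stress is zero.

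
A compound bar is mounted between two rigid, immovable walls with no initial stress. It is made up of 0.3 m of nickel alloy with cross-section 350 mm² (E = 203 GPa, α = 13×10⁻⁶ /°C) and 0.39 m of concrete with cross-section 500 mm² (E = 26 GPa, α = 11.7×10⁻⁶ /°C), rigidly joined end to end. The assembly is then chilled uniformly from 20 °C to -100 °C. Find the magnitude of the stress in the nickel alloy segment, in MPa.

σ ≈ 84.8 MPa (tensile)

Free thermal contraction of the whole bar: Σ αᵢΔT Lᵢ = 13×10⁻⁶×120×300 + 11.7×10⁻⁶×120×390 = 1.016 mm.
The rigid supports impose zero overall length change; the single axial force P common to all segments must satisfy P Σ Lᵢ/(AᵢEᵢ) = δ_free.
Σ Lᵢ/(AᵢEᵢ) = 300/(350×203×10³) + 390/(500×26×10³) = 3.422×10⁻⁵ mm/N.
P = 1.016 / 3.422×10⁻⁵ = 29680 N = 29.68 kN, tensile.
σ_{nickel alloy} = P / A = 29680 / 350 = 84.79 MPa.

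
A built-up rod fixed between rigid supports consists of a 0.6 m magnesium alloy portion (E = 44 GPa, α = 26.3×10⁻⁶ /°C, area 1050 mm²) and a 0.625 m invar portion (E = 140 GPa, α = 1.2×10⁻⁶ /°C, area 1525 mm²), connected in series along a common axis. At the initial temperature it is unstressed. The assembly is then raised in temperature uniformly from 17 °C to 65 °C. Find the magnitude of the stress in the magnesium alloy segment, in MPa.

σ ≈ 47.5 MPa (compressive)

With the walls removed the bar would change length by δ_free = Σ αᵢΔT Lᵢ = 26.3×10⁻⁶×48×600 + 1.2×10⁻⁶×48×625 = 0.7934 mm.
Since the ends are fixed, an axial force P builds up, equal in every segment, with P · Σ Lᵢ/(AᵢEᵢ) = δ_free.
Σ Lᵢ/(AᵢEᵢ) = 600/(1050×44×10³) + 625/(1525×140×10³) = 1.591×10⁻⁵ mm/N.
So P = 0.7934 / 1.591×10⁻⁵ = 49.86 kN, compressive.
σ_{magnesium alloy} = P / A = 49860 / 1050 = 47.48 MPa.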